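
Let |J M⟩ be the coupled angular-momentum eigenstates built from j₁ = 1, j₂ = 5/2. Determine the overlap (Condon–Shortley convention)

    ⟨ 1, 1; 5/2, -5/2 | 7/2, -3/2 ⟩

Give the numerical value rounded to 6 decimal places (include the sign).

+√(1/21) ≈ +0.218218

j₁+j₂−J=0  J+j₁−j₂=2  J−j₁+j₂=5  j₁+j₂+J+1=8
(j₁±m₁, j₂±m₂, J±M) = (2,0,0,5,2,5)
P² = 19200/7
sum k=0..0:
  [0] +1/240 = 1/240
S = 1/240
C² = P²·S² = 1/21 ; C = +0.218218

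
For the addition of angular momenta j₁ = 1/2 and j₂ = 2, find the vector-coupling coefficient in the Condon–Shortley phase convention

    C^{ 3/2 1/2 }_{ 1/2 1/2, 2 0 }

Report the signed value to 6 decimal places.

+√(2/5) = +0.632456

j₁+j₂−J=1  J+j₁−j₂=0  J−j₁+j₂=3  j₁+j₂+J+1=5
(j₁±m₁, j₂±m₂, J±M) = (1,0,2,2,2,1)
P² = 8/5
sum k=0..0:
  [0] +1/2 = 1/2
S = 1/2
C² = P²·S² = 2/5 ; C = +0.632456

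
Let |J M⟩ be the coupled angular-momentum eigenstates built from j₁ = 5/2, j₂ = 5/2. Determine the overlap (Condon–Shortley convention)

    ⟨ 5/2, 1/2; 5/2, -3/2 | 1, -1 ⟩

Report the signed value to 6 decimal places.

√[3·4!1!1!/7! · 3!2!1!4!0!2!] = √(288/35)
  +(−1)^1/∏(1,3,1,0,0,1)! = -1/6  (running -1/6)
⟨..|..⟩ = √(288/35)·(-1/6) = -0.478091

-0.478091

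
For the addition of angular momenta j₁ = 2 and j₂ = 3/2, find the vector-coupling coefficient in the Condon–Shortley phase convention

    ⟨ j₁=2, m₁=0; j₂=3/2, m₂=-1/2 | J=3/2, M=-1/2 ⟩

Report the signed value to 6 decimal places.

√[4·2!2!1!/6! · 2!2!1!2!1!2!] = √(16/45)
  +(−1)^0/∏(0,2,2,1,0,0)! = 1/4  (running 1/4)
  +(−1)^1/∏(1,1,1,0,1,1)! = -1  (running -3/4)
⟨..|..⟩ = √(16/45)·(-3/4) = -0.447214

-0.447214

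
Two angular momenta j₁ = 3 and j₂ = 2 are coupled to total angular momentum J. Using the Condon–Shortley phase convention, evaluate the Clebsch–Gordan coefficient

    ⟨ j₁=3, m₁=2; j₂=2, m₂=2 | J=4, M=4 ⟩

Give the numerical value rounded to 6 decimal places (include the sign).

√[9·1!5!3!/10! · 5!1!4!0!8!0!] = √(207360)
  +(−1)^1/∏(1,0,0,3,5,0)! = -1/720  (running -1/720)
⟨..|..⟩ = √(207360)·(-1/720) = -0.632456

-0.632456  (= −√(2/5))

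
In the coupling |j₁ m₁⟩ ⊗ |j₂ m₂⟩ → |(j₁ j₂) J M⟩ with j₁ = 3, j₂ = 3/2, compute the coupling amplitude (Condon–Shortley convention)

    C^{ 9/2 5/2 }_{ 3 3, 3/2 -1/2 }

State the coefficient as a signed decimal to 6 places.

+√(1/12) ≈ +0.288675

j₁+j₂−J=0  J+j₁−j₂=6  J−j₁+j₂=3  j₁+j₂+J+1=10
(j₁±m₁, j₂±m₂, J±M) = (6,0,1,2,7,2)
P² = 172800
sum k=0..0:
  [0] +1/1440 = 1/1440
S = 1/1440
C² = P²·S² = 1/12 ; C = +0.288675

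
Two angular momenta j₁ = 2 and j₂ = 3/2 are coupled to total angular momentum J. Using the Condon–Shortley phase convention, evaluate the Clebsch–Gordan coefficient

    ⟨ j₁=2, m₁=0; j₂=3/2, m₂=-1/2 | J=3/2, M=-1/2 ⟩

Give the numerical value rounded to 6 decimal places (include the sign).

−√(1/5) ≈ -0.447214

√[4·2!2!1!/6! · 2!2!1!2!1!2!] = √(16/45)
  +(−1)^0/∏(0,2,2,1,0,0)! = 1/4  (running 1/4)
  +(−1)^1/∏(1,1,1,0,1,1)! = -1  (running -3/4)
⟨..|..⟩ = √(16/45)·(-3/4) = -0.447214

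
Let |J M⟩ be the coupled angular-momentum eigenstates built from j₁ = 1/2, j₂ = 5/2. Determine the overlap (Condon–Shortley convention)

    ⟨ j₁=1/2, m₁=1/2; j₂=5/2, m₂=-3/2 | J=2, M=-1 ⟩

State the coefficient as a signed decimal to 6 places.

+√(2/3) = +0.816497

j₁+j₂−J=1  J+j₁−j₂=0  J−j₁+j₂=4  j₁+j₂+J+1=6
(j₁±m₁, j₂±m₂, J±M) = (1,0,1,4,1,3)
P² = 24
sum k=0..0:
  [0] +1/6 = 1/6
S = 1/6
C² = P²·S² = 2/3 ; C = +0.816497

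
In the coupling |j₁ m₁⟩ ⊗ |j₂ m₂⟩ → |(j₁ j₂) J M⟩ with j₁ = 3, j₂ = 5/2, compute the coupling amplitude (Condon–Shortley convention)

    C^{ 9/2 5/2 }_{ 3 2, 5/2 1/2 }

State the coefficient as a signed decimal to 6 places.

√[10·1!5!4!/11! · 5!1!3!2!7!2!] = √(115200/11)
  +(−1)^0/∏(0,1,1,3,4,1)! = 1/144  (running 1/144)
  +(−1)^1/∏(1,0,0,2,5,2)! = -1/480  (running 7/1440)
⟨..|..⟩ = √(115200/11)·(7/1440) = +0.497468

+√(49/198) ≈ +0.497468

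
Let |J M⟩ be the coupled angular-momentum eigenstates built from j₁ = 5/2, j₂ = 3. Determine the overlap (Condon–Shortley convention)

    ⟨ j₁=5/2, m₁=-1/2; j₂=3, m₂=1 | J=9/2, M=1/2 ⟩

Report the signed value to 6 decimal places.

√[10·1!4!5!/11! · 2!3!4!2!5!4!] = √(92160/77)
  +(−1)^0/∏(0,1,3,4,1,1)! = 1/144  (running 1/144)
  +(−1)^1/∏(1,0,2,3,2,2)! = -1/48  (running -1/72)
⟨..|..⟩ = √(92160/77)·(-1/72) = -0.480500

-0.480500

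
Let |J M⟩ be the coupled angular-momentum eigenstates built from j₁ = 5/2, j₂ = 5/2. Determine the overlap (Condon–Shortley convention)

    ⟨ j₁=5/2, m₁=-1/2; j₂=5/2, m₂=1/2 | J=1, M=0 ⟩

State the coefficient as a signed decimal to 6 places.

+0.119523  (= +√(1/70))

triangle: 4!×1!×1!/7! = 24/5040
(j±m)!: 2!×3!×3!×2!×1!×1! = 144
prefactor² = (2J+1)×Δ×N² = 72/35
  k=2: +1/(2!×2!×1!×1!×0!×0!) = 1/4
  k=3: −1/(3!×1!×0!×0!×1!×1!) = -1/6
Σ = 1/12  ⇒  CG² = 72/35×1/12² = 1/70
CG = +√(1/70) = +0.119523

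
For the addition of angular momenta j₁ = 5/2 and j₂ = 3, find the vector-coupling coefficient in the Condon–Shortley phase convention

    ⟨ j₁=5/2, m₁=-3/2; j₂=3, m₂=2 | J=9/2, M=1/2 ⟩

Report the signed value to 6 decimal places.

triangle: 1!·4!·5!/11! = 2880/39916800
(j±m)!: 1!·4!·5!·1!·5!·4! = 8294400
prefactor² = (2J+1)·Δ·N² = 460800/77
  k=0: +1/(0!·1!·4!·5!·0!·0!) = 1/2880
  k=1: −1/(1!·0!·3!·4!·1!·1!) = -1/144
Σ = -19/2880  ⇒  CG² = 460800/77·(-19/2880)² = 361/1386
CG = −√(361/1386) = -0.510355

−√(361/1386) ≈ -0.510355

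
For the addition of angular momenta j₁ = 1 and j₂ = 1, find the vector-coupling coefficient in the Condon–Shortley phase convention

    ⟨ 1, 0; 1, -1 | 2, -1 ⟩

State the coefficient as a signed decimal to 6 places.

+√(1/2) ≈ +0.707107

j₁+j₂−J=0  J+j₁−j₂=2  J−j₁+j₂=2  j₁+j₂+J+1=5
(j₁±m₁, j₂±m₂, J±M) = (1,1,0,2,1,3)
P² = 2
sum k=0..0:
  [0] +1/2 = 1/2
S = 1/2
C² = P²·S² = 1/2 ; C = +0.707107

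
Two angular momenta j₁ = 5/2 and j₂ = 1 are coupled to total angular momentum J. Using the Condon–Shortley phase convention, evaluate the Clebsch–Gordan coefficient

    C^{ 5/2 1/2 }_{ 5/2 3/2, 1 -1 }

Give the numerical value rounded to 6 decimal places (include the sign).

+√(16/35) ≈ +0.676123

√[6·1!4!1!/7! · 4!1!0!2!3!2!] = √(576/35)
  +(−1)^0/∏(0,1,1,0,3,1)! = 1/6  (running 1/6)
⟨..|..⟩ = √(576/35)·(1/6) = +0.676123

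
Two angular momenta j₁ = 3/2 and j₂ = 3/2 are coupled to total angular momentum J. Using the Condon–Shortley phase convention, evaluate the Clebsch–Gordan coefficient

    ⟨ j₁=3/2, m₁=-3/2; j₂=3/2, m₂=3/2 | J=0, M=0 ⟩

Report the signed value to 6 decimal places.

−√(1/4) = -0.500000

triangle: 3!*0!*0!/4! = 6/24
(j±m)!: 0!*3!*3!*0!*0!*0! = 36
prefactor² = (2J+1)*Δ*N² = 9
  k=3: −1/(3!*0!*0!*0!*0!*0!) = -1/6
Σ = -1/6  ⇒  CG² = 9*(-1/6)² = 1/4
CG = −√(1/4) = -0.500000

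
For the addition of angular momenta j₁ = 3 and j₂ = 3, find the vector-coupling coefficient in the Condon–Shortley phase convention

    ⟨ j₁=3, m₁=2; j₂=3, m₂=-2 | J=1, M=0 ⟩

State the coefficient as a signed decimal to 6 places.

-0.377964  (= −√(1/7))

√[3·5!1!1!/8! · 5!1!1!5!1!1!] = √(900/7)
  +(−1)^0/∏(0,5,1,1,0,0)! = 1/120  (running 1/120)
  +(−1)^1/∏(1,4,0,0,1,1)! = -1/24  (running -1/30)
⟨..|..⟩ = √(900/7)·(-1/30) = -0.377964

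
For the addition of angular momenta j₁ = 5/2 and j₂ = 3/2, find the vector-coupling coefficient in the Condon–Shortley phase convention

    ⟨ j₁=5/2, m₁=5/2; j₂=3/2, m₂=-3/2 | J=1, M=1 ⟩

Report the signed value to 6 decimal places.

+√(1/2) ≈ +0.707107

√[3·3!2!0!/6! · 5!0!0!3!2!0!] = √(72)
  +(−1)^0/∏(0,3,0,0,2,0)! = 1/12  (running 1/12)
⟨..|..⟩ = √(72)·(1/12) = +0.707107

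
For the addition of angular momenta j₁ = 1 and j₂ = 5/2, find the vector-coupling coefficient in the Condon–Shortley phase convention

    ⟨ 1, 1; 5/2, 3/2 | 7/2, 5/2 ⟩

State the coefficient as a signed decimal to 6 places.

√[8·0!2!5!/8! · 2!0!4!1!6!1!] = √(11520/7)
  +(−1)^0/∏(0,0,0,4,2,1)! = 1/48  (running 1/48)
⟨..|..⟩ = √(11520/7)·(1/48) = +0.845154

+0.845154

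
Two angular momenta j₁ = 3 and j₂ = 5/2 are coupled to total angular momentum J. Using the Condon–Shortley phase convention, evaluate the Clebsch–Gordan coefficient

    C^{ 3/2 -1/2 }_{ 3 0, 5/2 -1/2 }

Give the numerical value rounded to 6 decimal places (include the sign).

triangle: 4!×2!×1!/8! = 48/40320
(j±m)!: 3!×3!×2!×3!×1!×2! = 864
prefactor² = (2J+1)×Δ×N² = 144/35
  k=1: −1/(1!×3!×2!×1!×0!×0!) = -1/12
  k=2: +1/(2!×2!×1!×0!×1!×1!) = 1/4
Σ = 1/6  ⇒  CG² = 144/35×1/6² = 4/35
CG = +√(4/35) = +0.338062

+0.338062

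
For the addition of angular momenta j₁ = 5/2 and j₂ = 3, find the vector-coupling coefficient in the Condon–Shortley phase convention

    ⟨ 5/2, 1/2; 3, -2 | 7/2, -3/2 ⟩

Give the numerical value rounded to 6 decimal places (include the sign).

j₁+j₂−J=2  J+j₁−j₂=3  J−j₁+j₂=4  j₁+j₂+J+1=10
(j₁±m₁, j₂±m₂, J±M) = (3,2,1,5,2,5)
P² = 1536/7
sum k=0..1:
  [0] +1/24 = 1/24
  [1] −1/48 = -1/48
S = 1/48
C² = P²·S² = 2/21 ; C = +0.308607

+0.308607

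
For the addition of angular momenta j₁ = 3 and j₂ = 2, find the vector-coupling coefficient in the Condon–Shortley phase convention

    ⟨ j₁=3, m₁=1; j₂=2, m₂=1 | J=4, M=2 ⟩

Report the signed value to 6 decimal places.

j₁+j₂−J=1  J+j₁−j₂=5  J−j₁+j₂=3  j₁+j₂+J+1=10
(j₁±m₁, j₂±m₂, J±M) = (4,2,3,1,6,2)
P² = 5184/7
sum k=0..1:
  [0] +1/72 = 1/72
  [1] −1/48 = -1/48
S = -1/144
C² = P²·S² = 1/28 ; C = -0.188982

−√(1/28) = -0.188982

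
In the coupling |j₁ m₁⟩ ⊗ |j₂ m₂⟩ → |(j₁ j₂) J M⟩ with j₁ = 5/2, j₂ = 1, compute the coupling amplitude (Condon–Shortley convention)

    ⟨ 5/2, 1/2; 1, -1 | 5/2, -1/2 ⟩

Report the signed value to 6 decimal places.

+√(18/35) ≈ +0.717137

√[6·1!4!1!/7! · 3!2!0!2!2!3!] = √(288/35)
  +(−1)^0/∏(0,1,2,0,2,1)! = 1/4  (running 1/4)
⟨..|..⟩ = √(288/35)·(1/4) = +0.717137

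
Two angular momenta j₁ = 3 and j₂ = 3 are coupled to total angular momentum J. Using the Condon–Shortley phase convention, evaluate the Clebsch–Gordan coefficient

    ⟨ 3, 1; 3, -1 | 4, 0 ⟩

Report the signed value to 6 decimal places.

+√(1/154) = +0.080582

√[9·2!4!4!/11! · 4!2!2!4!4!4!] = √(663552/1925)
  +(−1)^0/∏(0,2,2,2,2,2)! = 1/32  (running 1/32)
  +(−1)^1/∏(1,1,1,1,3,3)! = -1/36  (running 1/288)
  +(−1)^2/∏(2,0,0,0,4,4)! = 1/1152  (running 5/1152)
⟨..|..⟩ = √(663552/1925)·(5/1152) = +0.080582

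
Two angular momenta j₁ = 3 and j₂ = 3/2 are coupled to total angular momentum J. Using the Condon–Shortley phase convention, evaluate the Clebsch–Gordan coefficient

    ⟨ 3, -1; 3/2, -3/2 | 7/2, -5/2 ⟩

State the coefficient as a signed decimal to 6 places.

j₁+j₂−J=1  J+j₁−j₂=5  J−j₁+j₂=2  j₁+j₂+J+1=9
(j₁±m₁, j₂±m₂, J±M) = (2,4,0,3,1,6)
P² = 7680/7
sum k=0..0:
  [0] +1/48 = 1/48
S = 1/48
C² = P²·S² = 10/21 ; C = +0.690066

+0.690066  (= +√(10/21))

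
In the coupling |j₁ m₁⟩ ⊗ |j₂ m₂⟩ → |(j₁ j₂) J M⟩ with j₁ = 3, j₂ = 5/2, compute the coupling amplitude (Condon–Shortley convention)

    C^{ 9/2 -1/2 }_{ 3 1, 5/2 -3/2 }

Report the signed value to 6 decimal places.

j₁+j₂−J=1  J+j₁−j₂=5  J−j₁+j₂=4  j₁+j₂+J+1=11
(j₁±m₁, j₂±m₂, J±M) = (4,2,1,4,4,5)
P² = 184320/77
sum k=0..1:
  [0] +1/72 = 1/72
  [1] −1/576 = -1/576
S = 7/576
C² = P²·S² = 35/99 ; C = +0.594588

+0.594588  (= +√(35/99))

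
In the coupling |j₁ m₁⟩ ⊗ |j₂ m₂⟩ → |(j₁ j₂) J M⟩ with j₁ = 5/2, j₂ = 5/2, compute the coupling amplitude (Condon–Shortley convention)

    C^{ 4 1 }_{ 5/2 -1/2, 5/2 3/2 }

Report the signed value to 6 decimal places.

triangle: 1!×4!×4!/10! = 576/3628800
(j±m)!: 2!×3!×4!×1!×5!×3! = 207360
prefactor² = (2J+1)×Δ×N² = 10368/35
  k=0: +1/(0!×1!×3!×4!×1!×0!) = 1/144
  k=1: −1/(1!×0!×2!×3!×2!×1!) = -1/24
Σ = -5/144  ⇒  CG² = 10368/35×(-5/144)² = 5/14
CG = −√(5/14) = -0.597614

-0.597614  (= −√(5/14))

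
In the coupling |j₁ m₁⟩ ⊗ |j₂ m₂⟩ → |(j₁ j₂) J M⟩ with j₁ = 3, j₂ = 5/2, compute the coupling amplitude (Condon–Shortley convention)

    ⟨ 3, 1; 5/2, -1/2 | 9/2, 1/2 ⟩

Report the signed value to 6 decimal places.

triangle: 1!*5!*4!/11! = 2880/39916800
(j±m)!: 4!*2!*2!*3!*5!*4! = 1658880
prefactor² = (2J+1)*Δ*N² = 92160/77
  k=0: +1/(0!*1!*2!*2!*3!*2!) = 1/48
  k=1: −1/(1!*0!*1!*1!*4!*3!) = -1/144
Σ = 1/72  ⇒  CG² = 92160/77*1/72² = 160/693
CG = +√(160/693) = +0.480500

+√(160/693) = +0.480500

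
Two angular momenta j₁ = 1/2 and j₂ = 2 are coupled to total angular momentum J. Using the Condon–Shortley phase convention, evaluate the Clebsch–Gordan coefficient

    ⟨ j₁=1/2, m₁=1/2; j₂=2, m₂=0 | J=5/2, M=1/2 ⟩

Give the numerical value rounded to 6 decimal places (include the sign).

+0.774597  (= +√(3/5))

j₁+j₂−J=0  J+j₁−j₂=1  J−j₁+j₂=4  j₁+j₂+J+1=6
(j₁±m₁, j₂±m₂, J±M) = (1,0,2,2,3,2)
P² = 48/5
sum k=0..0:
  [0] +1/4 = 1/4
S = 1/4
C² = P²·S² = 3/5 ; C = +0.774597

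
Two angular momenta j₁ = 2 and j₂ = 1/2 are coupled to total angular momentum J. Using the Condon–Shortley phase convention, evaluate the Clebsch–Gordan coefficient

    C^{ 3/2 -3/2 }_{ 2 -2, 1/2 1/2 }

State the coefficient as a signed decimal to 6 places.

-0.894427  (= −√(4/5))

triangle: 1!·3!·0!/5! = 6/120
(j±m)!: 0!·4!·1!·0!·0!·3! = 144
prefactor² = (2J+1)·Δ·N² = 144/5
  k=1: −1/(1!·0!·3!·0!·0!·0!) = -1/6
Σ = -1/6  ⇒  CG² = 144/5·(-1/6)² = 4/5
CG = −√(4/5) = -0.894427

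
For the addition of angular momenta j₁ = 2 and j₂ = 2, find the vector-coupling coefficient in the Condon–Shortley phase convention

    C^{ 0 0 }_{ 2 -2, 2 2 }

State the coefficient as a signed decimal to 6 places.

√[1·4!0!0!/5! · 0!4!4!0!0!0!] = √(576/5)
  +(−1)^4/∏(4,0,0,0,0,0)! = 1/24  (running 1/24)
⟨..|..⟩ = √(576/5)·(1/24) = +0.447214

+√(1/5) = +0.447214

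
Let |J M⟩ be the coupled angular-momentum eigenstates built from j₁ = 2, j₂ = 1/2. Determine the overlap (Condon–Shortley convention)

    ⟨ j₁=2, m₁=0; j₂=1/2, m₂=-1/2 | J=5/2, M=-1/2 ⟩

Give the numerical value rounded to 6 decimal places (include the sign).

√[6·0!4!1!/6! · 2!2!0!1!2!3!] = √(48/5)
  +(−1)^0/∏(0,0,2,0,2,1)! = 1/4  (running 1/4)
⟨..|..⟩ = √(48/5)·(1/4) = +0.774597

+√(3/5) = +0.774597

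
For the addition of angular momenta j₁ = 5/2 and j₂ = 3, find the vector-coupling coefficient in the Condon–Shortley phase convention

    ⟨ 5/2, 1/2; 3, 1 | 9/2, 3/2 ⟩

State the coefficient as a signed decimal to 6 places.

j₁+j₂−J=1  J+j₁−j₂=4  J−j₁+j₂=5  j₁+j₂+J+1=11
(j₁±m₁, j₂±m₂, J±M) = (3,2,4,2,6,3)
P² = 138240/77
sum k=0..1:
  [0] +1/96 = 1/96
  [1] −1/72 = -1/72
S = -1/288
C² = P²·S² = 5/231 ; C = -0.147122

−√(5/231) ≈ -0.147122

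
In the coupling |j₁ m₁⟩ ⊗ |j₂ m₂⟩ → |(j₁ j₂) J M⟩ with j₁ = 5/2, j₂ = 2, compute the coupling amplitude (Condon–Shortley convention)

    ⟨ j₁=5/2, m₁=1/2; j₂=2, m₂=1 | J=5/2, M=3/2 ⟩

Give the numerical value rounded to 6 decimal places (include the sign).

−√(6/35) = -0.414039

triangle: 2!×3!×2!/8! = 24/40320
(j±m)!: 3!×2!×3!×1!×4!×1! = 1728
prefactor² = (2J+1)×Δ×N² = 216/35
  k=1: −1/(1!×1!×1!×2!×2!×0!) = -1/4
  k=2: +1/(2!×0!×0!×1!×3!×1!) = 1/12
Σ = -1/6  ⇒  CG² = 216/35×(-1/6)² = 6/35
CG = −√(6/35) = -0.414039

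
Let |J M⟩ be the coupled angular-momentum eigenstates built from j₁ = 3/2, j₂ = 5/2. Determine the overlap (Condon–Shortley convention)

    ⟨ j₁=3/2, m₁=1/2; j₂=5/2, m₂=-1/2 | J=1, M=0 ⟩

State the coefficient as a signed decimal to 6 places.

j₁+j₂−J=3  J+j₁−j₂=0  J−j₁+j₂=2  j₁+j₂+J+1=6
(j₁±m₁, j₂±m₂, J±M) = (2,1,2,3,1,1)
P² = 6/5
sum k=1..1:
  [1] −1/2 = -1/2
S = -1/2
C² = P²·S² = 3/10 ; C = -0.547723

-0.547723  (= −√(3/10))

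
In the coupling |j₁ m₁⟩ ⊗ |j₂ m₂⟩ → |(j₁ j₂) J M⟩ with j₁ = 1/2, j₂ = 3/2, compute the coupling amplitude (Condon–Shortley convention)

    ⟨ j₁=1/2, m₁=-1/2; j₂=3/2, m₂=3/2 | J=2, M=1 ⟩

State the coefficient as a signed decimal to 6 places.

j₁+j₂−J=0  J+j₁−j₂=1  J−j₁+j₂=3  j₁+j₂+J+1=5
(j₁±m₁, j₂±m₂, J±M) = (0,1,3,0,3,1)
P² = 9
sum k=0..0:
  [0] +1/6 = 1/6
S = 1/6
C² = P²·S² = 1/4 ; C = +0.500000

+√(1/4) = +0.500000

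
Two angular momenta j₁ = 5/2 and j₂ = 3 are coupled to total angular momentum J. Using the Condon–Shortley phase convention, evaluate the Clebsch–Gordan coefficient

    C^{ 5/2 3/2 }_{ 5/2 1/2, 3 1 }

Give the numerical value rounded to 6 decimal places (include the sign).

+√(1/35) ≈ +0.169031

j₁+j₂−J=3  J+j₁−j₂=2  J−j₁+j₂=3  j₁+j₂+J+1=9
(j₁±m₁, j₂±m₂, J±M) = (3,2,4,2,4,1)
P² = 576/35
sum k=1..2:
  [1] −1/12 = -1/12
  [2] +1/8 = 1/8
S = 1/24
C² = P²·S² = 1/35 ; C = +0.169031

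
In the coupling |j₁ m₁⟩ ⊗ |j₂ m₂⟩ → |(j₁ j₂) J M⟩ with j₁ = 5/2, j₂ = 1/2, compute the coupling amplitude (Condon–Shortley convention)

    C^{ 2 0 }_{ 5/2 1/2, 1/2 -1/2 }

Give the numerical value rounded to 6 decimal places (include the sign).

+0.707107

triangle: 1!*4!*0!/6! = 24/720
(j±m)!: 3!*2!*0!*1!*2!*2! = 48
prefactor² = (2J+1)*Δ*N² = 8
  k=0: +1/(0!*1!*2!*0!*2!*0!) = 1/4
Σ = 1/4  ⇒  CG² = 8*1/4² = 1/2
CG = +√(1/2) = +0.707107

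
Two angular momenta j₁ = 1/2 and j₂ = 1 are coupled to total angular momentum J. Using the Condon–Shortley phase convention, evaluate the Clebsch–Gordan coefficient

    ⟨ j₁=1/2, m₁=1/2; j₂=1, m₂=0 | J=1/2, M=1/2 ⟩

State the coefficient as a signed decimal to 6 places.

√[2·1!0!1!/3! · 1!0!1!1!1!0!] = √(1/3)
  +(−1)^0/∏(0,1,0,1,0,0)! = 1  (running 1)
⟨..|..⟩ = √(1/3)·(1) = +0.577350

+√(1/3) ≈ +0.577350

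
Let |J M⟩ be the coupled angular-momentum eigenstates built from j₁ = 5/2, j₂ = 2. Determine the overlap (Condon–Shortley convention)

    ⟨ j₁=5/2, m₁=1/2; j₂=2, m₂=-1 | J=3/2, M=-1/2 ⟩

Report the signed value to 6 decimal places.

triangle: 3!*2!*1!/7! = 12/5040
(j±m)!: 3!*2!*1!*3!*1!*2! = 144
prefactor² = (2J+1)*Δ*N² = 48/35
  k=0: +1/(0!*3!*2!*1!*0!*0!) = 1/12
  k=1: −1/(1!*2!*1!*0!*1!*1!) = -1/2
Σ = -5/12  ⇒  CG² = 48/35*(-5/12)² = 5/21
CG = −√(5/21) = -0.487950

-0.487950  (= −√(5/21))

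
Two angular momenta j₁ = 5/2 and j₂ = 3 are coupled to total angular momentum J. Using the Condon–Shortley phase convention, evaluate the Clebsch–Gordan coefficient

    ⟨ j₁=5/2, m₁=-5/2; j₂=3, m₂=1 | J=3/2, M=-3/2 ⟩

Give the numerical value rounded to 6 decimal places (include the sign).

√[4·4!1!2!/8! · 0!5!4!2!0!3!] = √(1152/7)
  +(−1)^4/∏(4,0,1,0,0,2)! = 1/48  (running 1/48)
⟨..|..⟩ = √(1152/7)·(1/48) = +0.267261

+0.267261  (= +√(1/14))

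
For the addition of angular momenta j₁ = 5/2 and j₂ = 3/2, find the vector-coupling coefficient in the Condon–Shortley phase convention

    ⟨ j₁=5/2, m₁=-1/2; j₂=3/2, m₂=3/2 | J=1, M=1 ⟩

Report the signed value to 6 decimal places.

-0.223607

√[3·3!2!0!/6! · 2!3!3!0!2!0!] = √(36/5)
  +(−1)^3/∏(3,0,0,0,2,0)! = -1/12  (running -1/12)
⟨..|..⟩ = √(36/5)·(-1/12) = -0.223607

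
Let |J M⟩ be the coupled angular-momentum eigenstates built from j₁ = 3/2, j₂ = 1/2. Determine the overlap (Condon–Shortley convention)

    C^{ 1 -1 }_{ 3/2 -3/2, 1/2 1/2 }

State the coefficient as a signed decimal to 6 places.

√[3·1!2!0!/4! · 0!3!1!0!0!2!] = √(3)
  +(−1)^1/∏(1,0,2,0,0,0)! = -1/2  (running -1/2)
⟨..|..⟩ = √(3)·(-1/2) = -0.866025

-0.866025  (= −√(3/4))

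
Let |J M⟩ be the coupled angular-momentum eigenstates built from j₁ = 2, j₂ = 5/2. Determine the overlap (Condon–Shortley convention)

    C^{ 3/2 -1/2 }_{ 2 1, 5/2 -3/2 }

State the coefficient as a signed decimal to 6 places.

-0.138013  (= −√(2/105))

j₁+j₂−J=3  J+j₁−j₂=1  J−j₁+j₂=2  j₁+j₂+J+1=7
(j₁±m₁, j₂±m₂, J±M) = (3,1,1,4,1,2)
P² = 96/35
sum k=0..1:
  [0] +1/6 = 1/6
  [1] −1/4 = -1/4
S = -1/12
C² = P²·S² = 2/105 ; C = -0.138013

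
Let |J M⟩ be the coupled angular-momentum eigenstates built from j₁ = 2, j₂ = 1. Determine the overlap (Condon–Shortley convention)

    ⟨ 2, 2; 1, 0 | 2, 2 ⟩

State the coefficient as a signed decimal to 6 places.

j₁+j₂−J=1  J+j₁−j₂=3  J−j₁+j₂=1  j₁+j₂+J+1=6
(j₁±m₁, j₂±m₂, J±M) = (4,0,1,1,4,0)
P² = 24
sum k=0..0:
  [0] +1/6 = 1/6
S = 1/6
C² = P²·S² = 2/3 ; C = +0.816497

+0.816497  (= +√(2/3))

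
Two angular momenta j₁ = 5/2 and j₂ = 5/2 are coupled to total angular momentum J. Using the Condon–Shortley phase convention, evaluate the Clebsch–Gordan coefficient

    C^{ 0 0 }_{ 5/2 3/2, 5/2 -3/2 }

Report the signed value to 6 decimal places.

−√(1/6) = -0.408248

√[1·5!0!0!/6! · 4!1!1!4!0!0!] = √(96)
  +(−1)^1/∏(1,4,0,0,0,0)! = -1/24  (running -1/24)
⟨..|..⟩ = √(96)·(-1/24) = -0.408248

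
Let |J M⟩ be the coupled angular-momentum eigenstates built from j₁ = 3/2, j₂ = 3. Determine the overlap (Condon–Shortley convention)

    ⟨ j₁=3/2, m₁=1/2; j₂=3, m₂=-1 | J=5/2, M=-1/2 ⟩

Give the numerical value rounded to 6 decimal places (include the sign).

-0.119523  (= −√(1/70))

j₁+j₂−J=2  J+j₁−j₂=1  J−j₁+j₂=4  j₁+j₂+J+1=8
(j₁±m₁, j₂±m₂, J±M) = (2,1,2,4,2,3)
P² = 288/35
sum k=0..1:
  [0] +1/8 = 1/8
  [1] −1/6 = -1/6
S = -1/24
C² = P²·S² = 1/70 ; C = -0.119523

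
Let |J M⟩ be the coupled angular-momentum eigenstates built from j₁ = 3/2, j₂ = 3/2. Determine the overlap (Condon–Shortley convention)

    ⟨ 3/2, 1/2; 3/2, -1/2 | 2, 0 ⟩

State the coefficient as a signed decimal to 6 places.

+0.500000  (= +√(1/4))

j₁+j₂−J=1  J+j₁−j₂=2  J−j₁+j₂=2  j₁+j₂+J+1=6
(j₁±m₁, j₂±m₂, J±M) = (2,1,1,2,2,2)
P² = 4/9
sum k=0..1:
  [0] +1/1 = 1
  [1] −1/4 = -1/4
S = 3/4
C² = P²·S² = 1/4 ; C = +0.500000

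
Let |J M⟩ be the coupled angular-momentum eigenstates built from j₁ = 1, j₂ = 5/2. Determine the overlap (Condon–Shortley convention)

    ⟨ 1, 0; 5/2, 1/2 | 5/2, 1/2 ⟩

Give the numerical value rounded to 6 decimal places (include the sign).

-0.169031  (= −√(1/35))

j₁+j₂−J=1  J+j₁−j₂=1  J−j₁+j₂=4  j₁+j₂+J+1=7
(j₁±m₁, j₂±m₂, J±M) = (1,1,3,2,3,2)
P² = 144/35
sum k=0..1:
  [0] +1/6 = 1/6
  [1] −1/4 = -1/4
S = -1/12
C² = P²·S² = 1/35 ; C = -0.169031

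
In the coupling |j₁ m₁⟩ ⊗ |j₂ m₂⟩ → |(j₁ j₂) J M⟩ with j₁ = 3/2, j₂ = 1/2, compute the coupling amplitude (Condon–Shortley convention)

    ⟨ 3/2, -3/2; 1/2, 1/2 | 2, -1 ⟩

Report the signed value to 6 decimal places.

triangle: 0!·3!·1!/5! = 6/120
(j±m)!: 0!·3!·1!·0!·1!·3! = 36
prefactor² = (2J+1)·Δ·N² = 9
  k=0: +1/(0!·0!·3!·1!·0!·0!) = 1/6
Σ = 1/6  ⇒  CG² = 9·1/6² = 1/4
CG = +√(1/4) = +0.500000

+√(1/4) ≈ +0.500000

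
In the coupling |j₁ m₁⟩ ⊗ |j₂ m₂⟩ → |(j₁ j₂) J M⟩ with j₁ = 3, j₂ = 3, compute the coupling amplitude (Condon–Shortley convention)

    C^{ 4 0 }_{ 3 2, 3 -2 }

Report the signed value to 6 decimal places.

+√(7/22) ≈ +0.564076

√[9·2!4!4!/11! · 5!1!1!5!4!4!] = √(165888/77)
  +(−1)^0/∏(0,2,1,1,3,3)! = 1/72  (running 1/72)
  +(−1)^1/∏(1,1,0,0,4,4)! = -1/576  (running 7/576)
⟨..|..⟩ = √(165888/77)·(7/576) = +0.564076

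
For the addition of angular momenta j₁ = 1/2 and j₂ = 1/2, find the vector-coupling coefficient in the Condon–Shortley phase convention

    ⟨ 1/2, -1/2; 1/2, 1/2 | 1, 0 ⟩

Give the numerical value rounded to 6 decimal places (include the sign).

j₁+j₂−J=0  J+j₁−j₂=1  J−j₁+j₂=1  j₁+j₂+J+1=3
(j₁±m₁, j₂±m₂, J±M) = (0,1,1,0,1,1)
P² = 1/2
sum k=0..0:
  [0] +1/1 = 1
S = 1
C² = P²·S² = 1/2 ; C = +0.707107

+0.707107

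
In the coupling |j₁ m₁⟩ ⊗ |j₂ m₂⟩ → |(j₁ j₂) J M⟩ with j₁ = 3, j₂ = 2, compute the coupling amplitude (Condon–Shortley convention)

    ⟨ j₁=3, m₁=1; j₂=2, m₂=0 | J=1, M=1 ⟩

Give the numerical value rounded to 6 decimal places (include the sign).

triangle: 4!·2!·0!/7! = 48/5040
(j±m)!: 4!·2!·2!·2!·2!·0! = 384
prefactor² = (2J+1)·Δ·N² = 384/35
  k=2: +1/(2!·2!·0!·0!·2!·0!) = 1/8
Σ = 1/8  ⇒  CG² = 384/35·1/8² = 6/35
CG = +√(6/35) = +0.414039

+0.414039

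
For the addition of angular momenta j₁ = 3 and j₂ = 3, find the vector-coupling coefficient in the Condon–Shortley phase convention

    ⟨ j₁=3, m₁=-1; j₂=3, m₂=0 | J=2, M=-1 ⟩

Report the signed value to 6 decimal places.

+0.154303

√[5·4!2!2!/9! · 2!4!3!3!1!3!] = √(96/7)
  +(−1)^2/∏(2,2,2,1,0,1)! = 1/8  (running 1/8)
  +(−1)^3/∏(3,1,1,0,1,2)! = -1/12  (running 1/24)
⟨..|..⟩ = √(96/7)·(1/24) = +0.154303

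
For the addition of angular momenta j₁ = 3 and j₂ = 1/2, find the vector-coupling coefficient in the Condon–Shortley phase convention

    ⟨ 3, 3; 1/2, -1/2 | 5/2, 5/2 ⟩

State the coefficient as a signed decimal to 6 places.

√[6·1!5!0!/7! · 6!0!0!1!5!0!] = √(86400/7)
  +(−1)^0/∏(0,1,0,0,5,0)! = 1/120  (running 1/120)
⟨..|..⟩ = √(86400/7)·(1/120) = +0.925820

+√(6/7) = +0.925820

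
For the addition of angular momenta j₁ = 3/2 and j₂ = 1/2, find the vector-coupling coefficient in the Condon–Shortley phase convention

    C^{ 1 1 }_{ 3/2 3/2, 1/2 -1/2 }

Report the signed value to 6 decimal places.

j₁+j₂−J=1  J+j₁−j₂=2  J−j₁+j₂=0  j₁+j₂+J+1=4
(j₁±m₁, j₂±m₂, J±M) = (3,0,0,1,2,0)
P² = 3
sum k=0..0:
  [0] +1/2 = 1/2
S = 1/2
C² = P²·S² = 3/4 ; C = +0.866025

+√(3/4) = +0.866025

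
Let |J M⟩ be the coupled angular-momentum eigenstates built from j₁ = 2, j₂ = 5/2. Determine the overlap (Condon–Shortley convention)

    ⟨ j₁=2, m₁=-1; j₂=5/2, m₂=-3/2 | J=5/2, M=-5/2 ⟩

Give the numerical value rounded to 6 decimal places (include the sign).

√[6·2!2!3!/8! · 1!3!1!4!0!5!] = √(432/7)
  +(−1)^1/∏(1,1,2,0,0,3)! = -1/12  (running -1/12)
⟨..|..⟩ = √(432/7)·(-1/12) = -0.654654

-0.654654  (= −√(3/7))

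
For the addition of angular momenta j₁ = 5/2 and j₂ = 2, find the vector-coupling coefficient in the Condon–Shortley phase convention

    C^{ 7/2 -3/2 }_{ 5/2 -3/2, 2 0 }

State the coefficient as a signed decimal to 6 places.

−√(2/7) = -0.534522

√[8·1!4!3!/9! · 1!4!2!2!2!5!] = √(512/7)
  +(−1)^0/∏(0,1,4,2,0,1)! = 1/48  (running 1/48)
  +(−1)^1/∏(1,0,3,1,1,2)! = -1/12  (running -1/16)
⟨..|..⟩ = √(512/7)·(-1/16) = -0.534522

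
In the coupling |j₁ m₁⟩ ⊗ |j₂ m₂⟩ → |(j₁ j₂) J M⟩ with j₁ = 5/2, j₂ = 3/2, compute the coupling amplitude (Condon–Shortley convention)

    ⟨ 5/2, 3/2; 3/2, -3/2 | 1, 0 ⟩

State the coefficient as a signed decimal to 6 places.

+√(1/5) ≈ +0.447214

j₁+j₂−J=3  J+j₁−j₂=2  J−j₁+j₂=0  j₁+j₂+J+1=6
(j₁±m₁, j₂±m₂, J±M) = (4,1,0,3,1,1)
P² = 36/5
sum k=0..0:
  [0] +1/6 = 1/6
S = 1/6
C² = P²·S² = 1/5 ; C = +0.447214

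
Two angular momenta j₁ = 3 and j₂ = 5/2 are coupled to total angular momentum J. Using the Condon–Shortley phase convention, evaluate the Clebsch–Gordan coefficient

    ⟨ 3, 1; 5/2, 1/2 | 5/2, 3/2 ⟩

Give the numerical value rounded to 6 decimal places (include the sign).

√[6·3!3!2!/9! · 4!2!3!2!4!1!] = √(576/35)
  +(−1)^1/∏(1,2,1,2,2,0)! = -1/8  (running -1/8)
  +(−1)^2/∏(2,1,0,1,3,1)! = 1/12  (running -1/24)
⟨..|..⟩ = √(576/35)·(-1/24) = -0.169031

-0.169031  (= −√(1/35))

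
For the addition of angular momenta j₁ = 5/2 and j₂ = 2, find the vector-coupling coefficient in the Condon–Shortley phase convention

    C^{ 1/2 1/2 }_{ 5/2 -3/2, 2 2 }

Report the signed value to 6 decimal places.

j₁+j₂−J=4  J+j₁−j₂=1  J−j₁+j₂=0  j₁+j₂+J+1=6
(j₁±m₁, j₂±m₂, J±M) = (1,4,4,0,1,0)
P² = 192/5
sum k=4..4:
  [4] +1/24 = 1/24
S = 1/24
C² = P²·S² = 1/15 ; C = +0.258199

+√(1/15) ≈ +0.258199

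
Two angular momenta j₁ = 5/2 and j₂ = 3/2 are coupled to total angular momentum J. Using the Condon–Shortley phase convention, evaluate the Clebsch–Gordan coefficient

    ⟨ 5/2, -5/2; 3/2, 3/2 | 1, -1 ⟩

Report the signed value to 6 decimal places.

triangle: 3!·2!·0!/6! = 12/720
(j±m)!: 0!·5!·3!·0!·0!·2! = 1440
prefactor² = (2J+1)·Δ·N² = 72
  k=3: −1/(3!·0!·2!·0!·0!·0!) = -1/12
Σ = -1/12  ⇒  CG² = 72·(-1/12)² = 1/2
CG = −√(1/2) = -0.707107

-0.707107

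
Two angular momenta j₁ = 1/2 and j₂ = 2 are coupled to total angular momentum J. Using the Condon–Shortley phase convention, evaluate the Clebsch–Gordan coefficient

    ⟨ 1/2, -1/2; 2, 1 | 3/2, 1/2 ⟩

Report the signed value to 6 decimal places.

−√(3/5) ≈ -0.774597

√[4·1!0!3!/5! · 0!1!3!1!2!1!] = √(12/5)
  +(−1)^1/∏(1,0,0,2,0,1)! = -1/2  (running -1/2)
⟨..|..⟩ = √(12/5)·(-1/2) = -0.774597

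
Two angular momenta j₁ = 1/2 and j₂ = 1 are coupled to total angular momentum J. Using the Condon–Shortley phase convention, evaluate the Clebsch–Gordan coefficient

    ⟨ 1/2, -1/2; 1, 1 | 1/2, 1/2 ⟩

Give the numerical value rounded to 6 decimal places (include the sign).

-0.816497  (= −√(2/3))

triangle: 1!*0!*1!/3! = 1/6
(j±m)!: 0!*1!*2!*0!*1!*0! = 2
prefactor² = (2J+1)*Δ*N² = 2/3
  k=1: −1/(1!*0!*0!*1!*0!*0!) = -1
Σ = -1  ⇒  CG² = 2/3*(-1)² = 2/3
CG = −√(2/3) = -0.816497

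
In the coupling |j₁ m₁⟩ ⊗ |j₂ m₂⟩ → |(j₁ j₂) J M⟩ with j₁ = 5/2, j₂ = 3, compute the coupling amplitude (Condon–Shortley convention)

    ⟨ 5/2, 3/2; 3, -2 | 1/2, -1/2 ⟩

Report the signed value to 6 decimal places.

−√(5/21) ≈ -0.487950

triangle: 5!×0!×1!/7! = 120/5040
(j±m)!: 4!×1!×1!×5!×0!×1! = 2880
prefactor² = (2J+1)×Δ×N² = 960/7
  k=1: −1/(1!×4!×0!×0!×0!×1!) = -1/24
Σ = -1/24  ⇒  CG² = 960/7×(-1/24)² = 5/21
CG = −√(5/21) = -0.487950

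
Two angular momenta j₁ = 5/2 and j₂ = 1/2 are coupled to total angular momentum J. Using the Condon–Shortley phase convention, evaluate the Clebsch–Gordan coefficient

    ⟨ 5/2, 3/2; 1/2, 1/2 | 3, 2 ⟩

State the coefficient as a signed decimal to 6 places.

+0.912871  (= +√(5/6))

√[7·0!5!1!/7! · 4!1!1!0!5!1!] = √(480)
  +(−1)^0/∏(0,0,1,1,4,0)! = 1/24  (running 1/24)
⟨..|..⟩ = √(480)·(1/24) = +0.912871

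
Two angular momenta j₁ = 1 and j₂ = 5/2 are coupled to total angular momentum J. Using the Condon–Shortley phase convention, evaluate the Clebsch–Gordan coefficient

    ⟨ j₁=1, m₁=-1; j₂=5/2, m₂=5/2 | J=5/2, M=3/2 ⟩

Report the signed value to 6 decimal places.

-0.534522

√[6·1!1!4!/7! · 0!2!5!0!4!1!] = √(1152/7)
  +(−1)^1/∏(1,0,1,4,0,0)! = -1/24  (running -1/24)
⟨..|..⟩ = √(1152/7)·(-1/24) = -0.534522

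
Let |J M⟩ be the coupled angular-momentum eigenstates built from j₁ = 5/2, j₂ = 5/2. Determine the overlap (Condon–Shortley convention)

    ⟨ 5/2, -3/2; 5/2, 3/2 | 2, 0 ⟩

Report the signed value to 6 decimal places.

triangle: 3!×2!×2!/8! = 24/40320
(j±m)!: 1!×4!×4!×1!×2!×2! = 2304
prefactor² = (2J+1)×Δ×N² = 48/7
  k=2: +1/(2!×1!×2!×2!×0!×0!) = 1/8
  k=3: −1/(3!×0!×1!×1!×1!×1!) = -1/6
Σ = -1/24  ⇒  CG² = 48/7×(-1/24)² = 1/84
CG = −√(1/84) = -0.109109

-0.109109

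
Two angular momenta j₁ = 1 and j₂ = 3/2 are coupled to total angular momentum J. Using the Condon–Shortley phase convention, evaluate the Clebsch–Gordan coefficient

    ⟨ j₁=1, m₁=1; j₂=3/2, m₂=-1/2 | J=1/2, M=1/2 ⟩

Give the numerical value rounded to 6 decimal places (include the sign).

j₁+j₂−J=2  J+j₁−j₂=0  J−j₁+j₂=1  j₁+j₂+J+1=4
(j₁±m₁, j₂±m₂, J±M) = (2,0,1,2,1,0)
P² = 2/3
sum k=0..0:
  [0] +1/2 = 1/2
S = 1/2
C² = P²·S² = 1/6 ; C = +0.408248

+0.408248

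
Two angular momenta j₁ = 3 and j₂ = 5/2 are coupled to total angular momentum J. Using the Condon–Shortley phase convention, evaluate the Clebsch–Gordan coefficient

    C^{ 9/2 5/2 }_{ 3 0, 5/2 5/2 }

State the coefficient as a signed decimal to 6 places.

−√(25/66) ≈ -0.615457

j₁+j₂−J=1  J+j₁−j₂=5  J−j₁+j₂=4  j₁+j₂+J+1=11
(j₁±m₁, j₂±m₂, J±M) = (3,3,5,0,7,2)
P² = 345600/11
sum k=1..1:
  [1] −1/288 = -1/288
S = -1/288
C² = P²·S² = 25/66 ; C = -0.615457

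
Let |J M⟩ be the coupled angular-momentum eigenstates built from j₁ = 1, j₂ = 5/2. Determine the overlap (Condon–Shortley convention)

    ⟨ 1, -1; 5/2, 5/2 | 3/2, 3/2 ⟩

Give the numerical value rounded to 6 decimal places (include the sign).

j₁+j₂−J=2  J+j₁−j₂=0  J−j₁+j₂=3  j₁+j₂+J+1=6
(j₁±m₁, j₂±m₂, J±M) = (0,2,5,0,3,0)
P² = 96
sum k=2..2:
  [2] +1/12 = 1/12
S = 1/12
C² = P²·S² = 2/3 ; C = +0.816497

+0.816497  (= +√(2/3))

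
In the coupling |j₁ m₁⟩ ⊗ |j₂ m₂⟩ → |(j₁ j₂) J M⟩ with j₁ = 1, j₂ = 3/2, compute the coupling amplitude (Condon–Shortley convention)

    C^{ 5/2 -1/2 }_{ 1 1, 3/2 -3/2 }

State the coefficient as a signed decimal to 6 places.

triangle: 0!×2!×3!/6! = 12/720
(j±m)!: 2!×0!×0!×3!×2!×3! = 144
prefactor² = (2J+1)×Δ×N² = 72/5
  k=0: +1/(0!×0!×0!×0!×2!×3!) = 1/12
Σ = 1/12  ⇒  CG² = 72/5×1/12² = 1/10
CG = +√(1/10) = +0.316228

+√(1/10) ≈ +0.316228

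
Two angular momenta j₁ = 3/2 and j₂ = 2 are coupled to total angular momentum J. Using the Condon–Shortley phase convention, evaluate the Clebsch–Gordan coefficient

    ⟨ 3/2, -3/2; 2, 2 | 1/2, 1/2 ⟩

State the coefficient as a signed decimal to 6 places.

triangle: 3!*0!*1!/5! = 6/120
(j±m)!: 0!*3!*4!*0!*1!*0! = 144
prefactor² = (2J+1)*Δ*N² = 72/5
  k=3: −1/(3!*0!*0!*1!*0!*0!) = -1/6
Σ = -1/6  ⇒  CG² = 72/5*(-1/6)² = 2/5
CG = −√(2/5) = -0.632456

-0.632456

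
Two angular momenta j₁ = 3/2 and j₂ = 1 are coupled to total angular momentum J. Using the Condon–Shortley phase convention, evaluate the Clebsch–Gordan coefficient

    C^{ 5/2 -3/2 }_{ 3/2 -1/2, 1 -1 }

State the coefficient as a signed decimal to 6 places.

+0.774597

triangle: 0!·3!·2!/6! = 12/720
(j±m)!: 1!·2!·0!·2!·1!·4! = 96
prefactor² = (2J+1)·Δ·N² = 48/5
  k=0: +1/(0!·0!·2!·0!·1!·2!) = 1/4
Σ = 1/4  ⇒  CG² = 48/5·1/4² = 3/5
CG = +√(3/5) = +0.774597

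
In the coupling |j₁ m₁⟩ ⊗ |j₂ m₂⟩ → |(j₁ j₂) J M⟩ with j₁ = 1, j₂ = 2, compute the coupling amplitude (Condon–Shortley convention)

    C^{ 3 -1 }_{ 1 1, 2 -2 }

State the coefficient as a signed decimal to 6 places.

+0.258199  (= +√(1/15))

triangle: 0!×2!×4!/7! = 48/5040
(j±m)!: 2!×0!×0!×4!×2!×4! = 2304
prefactor² = (2J+1)×Δ×N² = 768/5
  k=0: +1/(0!×0!×0!×0!×2!×4!) = 1/48
Σ = 1/48  ⇒  CG² = 768/5×1/48² = 1/15
CG = +√(1/15) = +0.258199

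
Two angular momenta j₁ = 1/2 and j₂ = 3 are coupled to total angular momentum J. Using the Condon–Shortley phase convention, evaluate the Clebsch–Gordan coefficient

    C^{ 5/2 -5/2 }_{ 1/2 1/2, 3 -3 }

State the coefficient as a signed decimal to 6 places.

+√(6/7) = +0.925820

√[6·1!0!5!/7! · 1!0!0!6!0!5!] = √(86400/7)
  +(−1)^0/∏(0,1,0,0,0,5)! = 1/120  (running 1/120)
⟨..|..⟩ = √(86400/7)·(1/120) = +0.925820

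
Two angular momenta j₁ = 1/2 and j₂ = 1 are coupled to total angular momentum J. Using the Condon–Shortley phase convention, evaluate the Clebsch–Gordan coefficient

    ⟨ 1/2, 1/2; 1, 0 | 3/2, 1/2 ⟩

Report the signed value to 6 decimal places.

j₁+j₂−J=0  J+j₁−j₂=1  J−j₁+j₂=2  j₁+j₂+J+1=4
(j₁±m₁, j₂±m₂, J±M) = (1,0,1,1,2,1)
P² = 2/3
sum k=0..0:
  [0] +1/1 = 1
S = 1
C² = P²·S² = 2/3 ; C = +0.816497

+0.816497  (= +√(2/3))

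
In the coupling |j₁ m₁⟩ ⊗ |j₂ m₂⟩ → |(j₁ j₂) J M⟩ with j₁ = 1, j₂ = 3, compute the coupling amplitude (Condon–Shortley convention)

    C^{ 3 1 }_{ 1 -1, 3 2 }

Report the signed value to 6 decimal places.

−√(5/12) ≈ -0.645497

triangle: 1!·1!·5!/8! = 120/40320
(j±m)!: 0!·2!·5!·1!·4!·2! = 11520
prefactor² = (2J+1)·Δ·N² = 240
  k=1: −1/(1!·0!·1!·4!·0!·1!) = -1/24
Σ = -1/24  ⇒  CG² = 240·(-1/24)² = 5/12
CG = −√(5/12) = -0.645497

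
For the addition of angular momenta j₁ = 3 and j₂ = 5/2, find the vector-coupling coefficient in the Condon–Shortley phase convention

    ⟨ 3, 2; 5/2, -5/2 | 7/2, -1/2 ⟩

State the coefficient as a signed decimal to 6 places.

triangle: 2!×4!×3!/10! = 288/3628800
(j±m)!: 5!×1!×0!×5!×3!×4! = 2073600
prefactor² = (2J+1)×Δ×N² = 9216/7
  k=0: +1/(0!×2!×1!×0!×3!×3!) = 1/72
Σ = 1/72  ⇒  CG² = 9216/7×1/72² = 16/63
CG = +√(16/63) = +0.503953

+√(16/63) ≈ +0.503953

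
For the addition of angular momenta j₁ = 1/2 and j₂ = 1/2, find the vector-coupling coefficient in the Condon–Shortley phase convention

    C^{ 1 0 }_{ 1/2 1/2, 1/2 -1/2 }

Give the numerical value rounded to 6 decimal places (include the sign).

triangle: 0!×1!×1!/3! = 1/6
(j±m)!: 1!×0!×0!×1!×1!×1! = 1
prefactor² = (2J+1)×Δ×N² = 1/2
  k=0: +1/(0!×0!×0!×0!×1!×1!) = 1
Σ = 1  ⇒  CG² = 1/2×1² = 1/2
CG = +√(1/2) = +0.707107

+0.707107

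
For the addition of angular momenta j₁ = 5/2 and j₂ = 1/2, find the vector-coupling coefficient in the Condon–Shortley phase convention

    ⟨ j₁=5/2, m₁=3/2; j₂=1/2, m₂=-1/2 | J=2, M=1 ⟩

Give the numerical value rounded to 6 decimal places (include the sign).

√[5·1!4!0!/6! · 4!1!0!1!3!1!] = √(24)
  +(−1)^0/∏(0,1,1,0,3,0)! = 1/6  (running 1/6)
⟨..|..⟩ = √(24)·(1/6) = +0.816497

+√(2/3) = +0.816497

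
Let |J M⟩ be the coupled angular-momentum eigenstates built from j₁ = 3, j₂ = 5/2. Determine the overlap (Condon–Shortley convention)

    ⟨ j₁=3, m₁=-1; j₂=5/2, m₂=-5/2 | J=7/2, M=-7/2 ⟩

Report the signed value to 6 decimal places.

+0.471405

√[8·2!4!3!/10! · 2!4!0!5!0!7!] = √(18432)
  +(−1)^0/∏(0,2,4,0,0,3)! = 1/288  (running 1/288)
⟨..|..⟩ = √(18432)·(1/288) = +0.471405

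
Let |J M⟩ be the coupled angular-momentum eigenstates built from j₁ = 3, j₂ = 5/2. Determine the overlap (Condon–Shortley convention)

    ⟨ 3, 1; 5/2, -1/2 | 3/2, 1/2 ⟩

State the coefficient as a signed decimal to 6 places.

j₁+j₂−J=4  J+j₁−j₂=2  J−j₁+j₂=1  j₁+j₂+J+1=8
(j₁±m₁, j₂±m₂, J±M) = (4,2,2,3,2,1)
P² = 192/35
sum k=1..2:
  [1] −1/6 = -1/6
  [2] +1/8 = 1/8
S = -1/24
C² = P²·S² = 1/105 ; C = -0.097590

-0.097590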